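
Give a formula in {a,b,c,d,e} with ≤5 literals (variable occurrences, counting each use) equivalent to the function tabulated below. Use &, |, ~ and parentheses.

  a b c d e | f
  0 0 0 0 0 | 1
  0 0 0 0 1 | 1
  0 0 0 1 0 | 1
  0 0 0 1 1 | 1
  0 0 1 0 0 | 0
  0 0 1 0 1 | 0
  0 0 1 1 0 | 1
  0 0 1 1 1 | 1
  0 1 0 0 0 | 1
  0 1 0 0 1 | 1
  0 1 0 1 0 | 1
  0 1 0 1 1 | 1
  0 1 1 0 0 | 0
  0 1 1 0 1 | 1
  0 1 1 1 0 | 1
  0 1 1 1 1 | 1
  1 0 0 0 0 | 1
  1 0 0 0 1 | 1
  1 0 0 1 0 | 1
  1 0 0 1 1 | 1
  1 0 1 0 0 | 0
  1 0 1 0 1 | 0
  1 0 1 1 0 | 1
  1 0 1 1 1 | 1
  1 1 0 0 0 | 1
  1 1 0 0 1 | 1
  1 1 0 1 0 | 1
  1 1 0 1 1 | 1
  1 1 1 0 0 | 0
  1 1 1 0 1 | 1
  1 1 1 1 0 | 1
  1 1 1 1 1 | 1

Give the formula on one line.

  (e & b) = 00000000010101010000000001010101
  (d | (e & b)) = 00110011011101110011001101110111
  (c & (d | (e & b))) = 00000011000001110000001100000111
  ~c = 11110000111100001111000011110000
  ((c & (d | (e & b))) | ~c) = 11110011111101111111001111110111

((c & (d | (e & b))) | ~c)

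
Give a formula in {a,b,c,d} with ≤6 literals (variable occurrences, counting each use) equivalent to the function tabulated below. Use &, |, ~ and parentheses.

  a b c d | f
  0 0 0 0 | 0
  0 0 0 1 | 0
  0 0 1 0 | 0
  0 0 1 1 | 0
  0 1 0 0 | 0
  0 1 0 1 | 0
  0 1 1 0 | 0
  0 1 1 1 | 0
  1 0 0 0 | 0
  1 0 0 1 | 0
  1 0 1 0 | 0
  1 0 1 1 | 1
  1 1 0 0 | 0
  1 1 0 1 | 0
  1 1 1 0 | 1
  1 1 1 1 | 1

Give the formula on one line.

(a & (((d | b) & (a | d)) & c))

  (d | b) = 0101111101011111
  (a | d) = 0101010111111111
  ((d | b) & (a | d)) = 0101010101011111
  (((d | b) & (a | d)) & c) = 0001000100010011
  (a & (((d | b) & (a | d)) & c)) = 0000000000010011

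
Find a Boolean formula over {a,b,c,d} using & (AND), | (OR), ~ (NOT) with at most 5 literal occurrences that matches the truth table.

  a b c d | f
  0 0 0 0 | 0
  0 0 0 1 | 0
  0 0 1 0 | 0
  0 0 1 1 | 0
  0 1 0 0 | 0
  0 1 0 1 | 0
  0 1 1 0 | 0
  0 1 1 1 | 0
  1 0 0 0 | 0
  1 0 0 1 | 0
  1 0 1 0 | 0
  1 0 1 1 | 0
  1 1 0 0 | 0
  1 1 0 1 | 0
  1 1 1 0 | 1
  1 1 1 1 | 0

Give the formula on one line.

(a & (c & (b & ~d)))

  ~d = 1010101010101010
  (b & ~d) = 0000101000001010
  (c & (b & ~d)) = 0000001000000010
  (a & (c & (b & ~d))) = 0000000000000010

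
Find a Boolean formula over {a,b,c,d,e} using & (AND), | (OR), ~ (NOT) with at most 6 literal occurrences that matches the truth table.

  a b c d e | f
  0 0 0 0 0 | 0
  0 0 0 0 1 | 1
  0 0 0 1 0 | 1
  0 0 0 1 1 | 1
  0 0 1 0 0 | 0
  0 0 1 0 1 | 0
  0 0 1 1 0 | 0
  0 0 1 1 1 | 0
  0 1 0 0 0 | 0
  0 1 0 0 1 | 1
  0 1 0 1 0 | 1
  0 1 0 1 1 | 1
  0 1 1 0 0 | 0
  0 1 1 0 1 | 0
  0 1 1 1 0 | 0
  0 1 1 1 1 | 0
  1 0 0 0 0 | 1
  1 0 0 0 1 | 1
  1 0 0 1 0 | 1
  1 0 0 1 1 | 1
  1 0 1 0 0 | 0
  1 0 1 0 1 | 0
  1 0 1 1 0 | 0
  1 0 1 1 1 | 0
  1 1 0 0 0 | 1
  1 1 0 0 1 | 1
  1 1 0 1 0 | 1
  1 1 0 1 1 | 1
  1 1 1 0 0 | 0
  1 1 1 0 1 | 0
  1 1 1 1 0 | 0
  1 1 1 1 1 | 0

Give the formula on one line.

  ~c = 11110000111100001111000011110000
  (e | a) = 01010101010101011111111111111111
  (d | (e | a)) = 01110111011101111111111111111111
  (~c & (d | (e | a))) = 01110000011100001111000011110000

(~c & (d | (e | a)))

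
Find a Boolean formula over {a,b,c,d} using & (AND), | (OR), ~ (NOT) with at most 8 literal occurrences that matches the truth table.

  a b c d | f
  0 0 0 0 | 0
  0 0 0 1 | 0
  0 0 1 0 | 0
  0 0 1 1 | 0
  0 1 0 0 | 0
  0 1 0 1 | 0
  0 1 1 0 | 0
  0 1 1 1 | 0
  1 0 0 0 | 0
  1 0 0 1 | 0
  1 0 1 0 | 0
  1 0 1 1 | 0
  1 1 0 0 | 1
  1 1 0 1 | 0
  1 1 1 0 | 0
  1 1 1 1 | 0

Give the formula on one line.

  ~a = 1111111100000000
  ~c = 1100110011001100
  (~a | ~c) = 1111111111001100
  ((~a | ~c) & b) = 0000111100001100
  ~d = 1010101010101010
  (~d & a) = 0000000010101010
  ((~d & a) & ~c) = 0000000010001000
  (((~a | ~c) & b) & ((~d & a) & ~c)) = 0000000000001000

(((~a | ~c) & b) & ((~d & a) & ~c))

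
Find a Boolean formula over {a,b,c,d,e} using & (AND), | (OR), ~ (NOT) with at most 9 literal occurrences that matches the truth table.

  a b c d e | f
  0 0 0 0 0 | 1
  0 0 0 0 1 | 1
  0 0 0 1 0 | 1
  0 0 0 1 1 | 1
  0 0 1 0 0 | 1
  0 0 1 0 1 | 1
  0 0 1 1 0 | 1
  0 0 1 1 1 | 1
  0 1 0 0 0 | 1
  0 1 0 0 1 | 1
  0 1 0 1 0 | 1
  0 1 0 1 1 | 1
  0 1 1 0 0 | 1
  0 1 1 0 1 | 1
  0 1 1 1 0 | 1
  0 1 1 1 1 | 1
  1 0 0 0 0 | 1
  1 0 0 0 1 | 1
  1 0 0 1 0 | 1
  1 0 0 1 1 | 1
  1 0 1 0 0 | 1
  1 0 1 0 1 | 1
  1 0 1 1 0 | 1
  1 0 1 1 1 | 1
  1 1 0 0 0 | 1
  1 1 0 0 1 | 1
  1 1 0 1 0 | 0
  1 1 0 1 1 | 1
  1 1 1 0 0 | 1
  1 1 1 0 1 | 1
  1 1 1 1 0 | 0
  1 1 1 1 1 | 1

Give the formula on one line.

((~d | e) | (~b | ((~a & ~e) | e)))

  ~d = 11001100110011001100110011001100
  (~d | e) = 11011101110111011101110111011101
  ~b = 11111111000000001111111100000000
  ~a = 11111111111111110000000000000000
  ~e = 10101010101010101010101010101010
  (~a & ~e) = 10101010101010100000000000000000
  ((~a & ~e) | e) = 11111111111111110101010101010101
  (~b | ((~a & ~e) | e)) = 11111111111111111111111101010101
  ((~d | e) | (~b | ((~a & ~e) | e))) = 11111111111111111111111111011101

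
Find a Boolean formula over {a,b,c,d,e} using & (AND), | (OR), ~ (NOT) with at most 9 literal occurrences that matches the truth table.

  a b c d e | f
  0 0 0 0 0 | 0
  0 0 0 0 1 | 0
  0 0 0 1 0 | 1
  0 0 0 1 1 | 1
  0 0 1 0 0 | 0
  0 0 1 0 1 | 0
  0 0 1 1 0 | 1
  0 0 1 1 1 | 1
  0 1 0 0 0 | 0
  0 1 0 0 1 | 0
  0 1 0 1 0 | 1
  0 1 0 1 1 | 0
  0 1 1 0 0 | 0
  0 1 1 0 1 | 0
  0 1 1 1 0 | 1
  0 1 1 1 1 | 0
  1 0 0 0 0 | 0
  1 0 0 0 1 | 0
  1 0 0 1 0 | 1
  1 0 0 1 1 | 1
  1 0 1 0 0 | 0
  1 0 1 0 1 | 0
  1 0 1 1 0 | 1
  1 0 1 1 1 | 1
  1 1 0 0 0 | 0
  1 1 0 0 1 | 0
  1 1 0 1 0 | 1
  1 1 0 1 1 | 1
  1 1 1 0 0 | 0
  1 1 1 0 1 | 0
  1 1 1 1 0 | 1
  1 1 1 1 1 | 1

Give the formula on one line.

  ~b = 11111111000000001111111100000000
  (~b | d) = 11111111001100111111111100110011
  ~e = 10101010101010101010101010101010
  (~e | ~b) = 11111111101010101111111110101010
  ((~b | d) & (~e | ~b)) = 11111111001000101111111100100010
  (a | ((~b | d) & (~e | ~b))) = 11111111001000101111111111111111
  ((a | ((~b | d) & (~e | ~b))) & d) = 00110011001000100011001100110011

((a | ((~b | d) & (~e | ~b))) & d)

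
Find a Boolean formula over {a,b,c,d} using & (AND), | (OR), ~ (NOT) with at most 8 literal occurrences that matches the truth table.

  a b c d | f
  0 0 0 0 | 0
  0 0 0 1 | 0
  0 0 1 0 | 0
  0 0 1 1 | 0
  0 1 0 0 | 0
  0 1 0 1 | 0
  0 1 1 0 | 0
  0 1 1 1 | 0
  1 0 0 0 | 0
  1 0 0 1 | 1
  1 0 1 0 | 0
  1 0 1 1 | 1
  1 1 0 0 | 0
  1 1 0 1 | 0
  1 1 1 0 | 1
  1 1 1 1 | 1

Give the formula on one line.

(((~b & a) | (~a | c)) & ((d | b) & a))

  ~b = 1111000011110000
  (~b & a) = 0000000011110000
  ~a = 1111111100000000
  (~a | c) = 1111111100110011
  ((~b & a) | (~a | c)) = 1111111111110011
  (d | b) = 0101111101011111
  ((d | b) & a) = 0000000001011111
  (((~b & a) | (~a | c)) & ((d | b) & a)) = 0000000001010011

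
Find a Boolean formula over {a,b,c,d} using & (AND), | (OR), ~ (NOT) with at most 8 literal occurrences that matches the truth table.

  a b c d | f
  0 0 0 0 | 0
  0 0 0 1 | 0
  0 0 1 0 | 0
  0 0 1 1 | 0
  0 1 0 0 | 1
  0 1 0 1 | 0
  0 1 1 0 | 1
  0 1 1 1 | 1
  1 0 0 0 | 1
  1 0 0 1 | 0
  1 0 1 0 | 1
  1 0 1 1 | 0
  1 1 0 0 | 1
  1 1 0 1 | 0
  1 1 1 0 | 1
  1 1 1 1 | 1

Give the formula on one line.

  (b | a) = 0000111111111111
  (c & b) = 0000001100000011
  ~d = 1010101010101010
  ((c & b) | ~d) = 1010101110101011
  ((b | a) & ((c & b) | ~d)) = 0000101110101011

((b | a) & ((c & b) | ~d))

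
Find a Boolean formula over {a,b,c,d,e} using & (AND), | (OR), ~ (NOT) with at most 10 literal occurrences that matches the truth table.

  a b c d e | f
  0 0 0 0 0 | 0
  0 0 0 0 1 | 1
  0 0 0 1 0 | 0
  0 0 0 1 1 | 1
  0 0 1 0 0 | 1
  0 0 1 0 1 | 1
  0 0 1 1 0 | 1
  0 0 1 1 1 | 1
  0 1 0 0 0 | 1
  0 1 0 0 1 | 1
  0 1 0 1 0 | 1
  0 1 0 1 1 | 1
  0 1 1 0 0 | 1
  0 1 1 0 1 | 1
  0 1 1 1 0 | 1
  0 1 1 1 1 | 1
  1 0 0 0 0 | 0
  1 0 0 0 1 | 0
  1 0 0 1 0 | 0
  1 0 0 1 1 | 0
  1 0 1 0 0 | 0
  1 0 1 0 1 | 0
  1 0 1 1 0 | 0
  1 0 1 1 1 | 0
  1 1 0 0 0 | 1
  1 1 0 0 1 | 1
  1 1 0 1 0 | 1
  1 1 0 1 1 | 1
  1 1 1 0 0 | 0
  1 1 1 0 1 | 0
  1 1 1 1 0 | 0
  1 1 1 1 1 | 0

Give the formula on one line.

  ~a = 11111111111111110000000000000000
  ~c = 11110000111100001111000011110000
  (~a | ~c) = 11111111111111111111000011110000
  (~a | b) = 11111111111111110000000011111111
  ((~a | b) & e) = 01010101010101010000000001010101
  (b | ((~a | b) & e)) = 01010101111111110000000011111111
  (c | (b | ((~a | b) & e))) = 01011111111111110000111111111111
  ((~a | ~c) & (c | (b | ((~a | b) & e)))) = 01011111111111110000000011110000

((~a | ~c) & (c | (b | ((~a | b) & e))))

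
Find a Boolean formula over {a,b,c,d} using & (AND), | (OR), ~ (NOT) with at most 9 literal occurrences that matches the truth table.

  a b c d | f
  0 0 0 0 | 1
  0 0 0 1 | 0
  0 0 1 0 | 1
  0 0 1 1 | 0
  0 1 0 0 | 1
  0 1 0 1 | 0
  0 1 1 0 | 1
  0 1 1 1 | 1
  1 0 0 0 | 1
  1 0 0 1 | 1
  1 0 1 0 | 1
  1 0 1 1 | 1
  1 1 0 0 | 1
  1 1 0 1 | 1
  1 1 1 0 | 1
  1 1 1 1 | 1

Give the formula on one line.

  ~d = 1010101010101010
  (~d | a) = 1010101011111111
  ~c = 1100110011001100
  (~c & b) = 0000110000001100
  (d | (~c & b)) = 0101110101011101
  (c & (d | (~c & b))) = 0001000100010001
  ((c & (d | (~c & b))) & b) = 0000000100000001
  ((~d | a) | ((c & (d | (~c & b))) & b)) = 1010101111111111

((~d | a) | ((c & (d | (~c & b))) & b))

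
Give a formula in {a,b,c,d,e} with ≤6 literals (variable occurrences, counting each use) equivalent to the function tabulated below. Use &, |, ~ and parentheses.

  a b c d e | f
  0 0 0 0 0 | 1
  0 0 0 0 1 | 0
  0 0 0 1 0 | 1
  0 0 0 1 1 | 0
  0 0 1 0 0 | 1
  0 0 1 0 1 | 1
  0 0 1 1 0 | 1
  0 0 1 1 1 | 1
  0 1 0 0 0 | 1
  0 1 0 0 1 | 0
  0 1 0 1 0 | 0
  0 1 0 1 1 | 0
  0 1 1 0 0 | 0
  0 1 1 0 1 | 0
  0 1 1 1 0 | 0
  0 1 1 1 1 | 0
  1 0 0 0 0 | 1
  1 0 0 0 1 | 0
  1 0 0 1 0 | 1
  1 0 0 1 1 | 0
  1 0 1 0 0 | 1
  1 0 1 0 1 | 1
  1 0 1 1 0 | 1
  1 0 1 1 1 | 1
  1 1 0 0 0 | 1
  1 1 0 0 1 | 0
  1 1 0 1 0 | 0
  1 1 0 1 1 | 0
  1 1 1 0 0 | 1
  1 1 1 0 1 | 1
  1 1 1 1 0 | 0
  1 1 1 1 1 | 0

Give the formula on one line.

  ~e = 10101010101010101010101010101010
  (c | ~e) = 10101111101011111010111110101111
  ~c = 11110000111100001111000011110000
  (a | ~c) = 11110000111100001111111111111111
  ~d = 11001100110011001100110011001100
  ((a | ~c) & ~d) = 11000000110000001100110011001100
  ~b = 11111111000000001111111100000000
  (((a | ~c) & ~d) | ~b) = 11111111110000001111111111001100
  ((c | ~e) & (((a | ~c) & ~d) | ~b)) = 10101111100000001010111110001100

((c | ~e) & (((a | ~c) & ~d) | ~b))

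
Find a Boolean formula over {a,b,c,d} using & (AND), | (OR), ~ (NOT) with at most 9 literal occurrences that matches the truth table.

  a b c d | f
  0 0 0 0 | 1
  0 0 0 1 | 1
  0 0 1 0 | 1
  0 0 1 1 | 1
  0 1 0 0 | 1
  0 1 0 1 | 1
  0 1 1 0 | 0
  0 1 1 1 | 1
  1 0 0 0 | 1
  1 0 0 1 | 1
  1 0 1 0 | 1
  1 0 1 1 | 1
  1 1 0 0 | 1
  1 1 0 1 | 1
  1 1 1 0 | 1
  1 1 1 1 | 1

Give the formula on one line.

((a | (d | ~b)) | (b & (~d & ~c)))

  ~b = 1111000011110000
  (d | ~b) = 1111010111110101
  (a | (d | ~b)) = 1111010111111111
  ~d = 1010101010101010
  ~c = 1100110011001100
  (~d & ~c) = 1000100010001000
  (b & (~d & ~c)) = 0000100000001000
  ((a | (d | ~b)) | (b & (~d & ~c))) = 1111110111111111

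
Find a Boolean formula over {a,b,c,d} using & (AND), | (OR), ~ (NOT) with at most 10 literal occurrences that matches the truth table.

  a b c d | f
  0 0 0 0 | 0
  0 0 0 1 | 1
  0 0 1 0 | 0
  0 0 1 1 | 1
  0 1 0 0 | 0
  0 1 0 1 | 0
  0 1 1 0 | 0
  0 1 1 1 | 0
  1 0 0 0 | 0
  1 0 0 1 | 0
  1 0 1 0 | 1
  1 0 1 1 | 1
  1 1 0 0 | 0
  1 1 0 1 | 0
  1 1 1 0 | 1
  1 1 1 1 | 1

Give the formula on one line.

  ~b = 1111000011110000
  (~b | a) = 1111000011111111
  ~a = 1111111100000000
  (c | ~a) = 1111111100110011
  ((~b | a) & (c | ~a)) = 1111000000110011
  (d | b) = 0101111101011111
  (a & ~b) = 0000000011110000
  ((d | b) | (a & ~b)) = 0101111111111111
  (((~b | a) & (c | ~a)) & ((d | b) | (a & ~b))) = 0101000000110011

(((~b | a) & (c | ~a)) & ((d | b) | (a & ~b)))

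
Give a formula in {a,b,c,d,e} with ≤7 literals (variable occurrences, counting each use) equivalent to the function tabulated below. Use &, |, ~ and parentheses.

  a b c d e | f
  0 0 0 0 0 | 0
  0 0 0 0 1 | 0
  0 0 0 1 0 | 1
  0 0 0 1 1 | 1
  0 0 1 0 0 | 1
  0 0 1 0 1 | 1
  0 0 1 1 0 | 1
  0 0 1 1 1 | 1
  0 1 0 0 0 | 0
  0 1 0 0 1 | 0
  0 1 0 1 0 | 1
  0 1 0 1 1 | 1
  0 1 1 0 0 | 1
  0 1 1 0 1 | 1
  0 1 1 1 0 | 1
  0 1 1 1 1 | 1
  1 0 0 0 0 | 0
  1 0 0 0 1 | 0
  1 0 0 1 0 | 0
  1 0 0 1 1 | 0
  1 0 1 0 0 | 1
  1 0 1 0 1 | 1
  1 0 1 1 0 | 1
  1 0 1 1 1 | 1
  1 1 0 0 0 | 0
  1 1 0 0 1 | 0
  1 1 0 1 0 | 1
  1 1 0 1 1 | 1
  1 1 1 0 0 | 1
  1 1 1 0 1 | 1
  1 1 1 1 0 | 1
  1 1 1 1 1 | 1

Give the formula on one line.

  ~a = 11111111111111110000000000000000
  (~a | b) = 11111111111111110000000011111111
  (d & (~a | b)) = 00110011001100110000000000110011
  ((d & (~a | b)) | c) = 00111111001111110000111100111111

((d & (~a | b)) | c)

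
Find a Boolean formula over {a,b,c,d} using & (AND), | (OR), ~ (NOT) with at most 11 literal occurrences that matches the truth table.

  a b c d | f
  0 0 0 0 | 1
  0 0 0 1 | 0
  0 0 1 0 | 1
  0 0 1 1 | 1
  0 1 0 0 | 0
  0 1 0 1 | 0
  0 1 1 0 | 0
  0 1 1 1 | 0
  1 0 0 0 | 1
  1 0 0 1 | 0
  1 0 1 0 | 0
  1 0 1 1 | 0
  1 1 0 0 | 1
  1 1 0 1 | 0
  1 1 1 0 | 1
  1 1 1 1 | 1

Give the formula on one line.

  ~c = 1100110011001100
  ~a = 1111111100000000
  (b | ~a) = 1111111100001111
  (~c | (b | ~a)) = 1111111111001111
  ~d = 1010101010101010
  (d & c) = 0001000100010001
  (~d | (d & c)) = 1011101110111011
  ~b = 1111000011110000
  (~b | a) = 1111000011111111
  ((~d | (d & c)) & (~b | a)) = 1011000010111011
  ((~c | (b | ~a)) & ((~d | (d & c)) & (~b | a))) = 1011000010001011

((~c | (b | ~a)) & ((~d | (d & c)) & (~b | a)))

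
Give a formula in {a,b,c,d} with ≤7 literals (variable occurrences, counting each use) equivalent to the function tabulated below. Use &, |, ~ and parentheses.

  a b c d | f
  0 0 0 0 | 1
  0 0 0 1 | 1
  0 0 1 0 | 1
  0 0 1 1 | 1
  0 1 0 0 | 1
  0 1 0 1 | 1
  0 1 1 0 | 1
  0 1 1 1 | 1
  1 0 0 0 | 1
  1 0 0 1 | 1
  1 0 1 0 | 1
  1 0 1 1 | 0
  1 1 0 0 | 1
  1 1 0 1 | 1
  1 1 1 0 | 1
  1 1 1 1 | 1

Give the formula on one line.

  ~a = 1111111100000000
  ~d = 1010101010101010
  (~a | ~d) = 1111111110101010
  ~c = 1100110011001100
  (a & ~c) = 0000000011001100
  (b | (a & ~c)) = 0000111111001111
  ((~a | ~d) | (b | (a & ~c))) = 1111111111101111

((~a | ~d) | (b | (a & ~c)))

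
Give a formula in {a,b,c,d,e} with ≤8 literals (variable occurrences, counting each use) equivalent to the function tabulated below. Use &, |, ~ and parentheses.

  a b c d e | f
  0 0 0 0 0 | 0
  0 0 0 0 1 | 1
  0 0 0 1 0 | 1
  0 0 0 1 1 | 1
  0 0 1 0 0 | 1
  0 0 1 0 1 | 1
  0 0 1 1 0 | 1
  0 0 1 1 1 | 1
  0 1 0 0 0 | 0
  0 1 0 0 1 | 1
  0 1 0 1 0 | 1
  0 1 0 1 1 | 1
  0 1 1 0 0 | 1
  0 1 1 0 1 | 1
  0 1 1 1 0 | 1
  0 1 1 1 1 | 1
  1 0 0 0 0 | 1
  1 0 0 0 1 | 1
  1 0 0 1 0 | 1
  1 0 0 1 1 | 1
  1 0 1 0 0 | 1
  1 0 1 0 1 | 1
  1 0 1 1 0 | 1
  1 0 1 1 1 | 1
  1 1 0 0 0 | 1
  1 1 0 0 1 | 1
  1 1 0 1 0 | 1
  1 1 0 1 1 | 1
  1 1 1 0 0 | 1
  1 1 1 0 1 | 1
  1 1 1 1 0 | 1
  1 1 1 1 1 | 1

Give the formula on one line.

(a | ((d | c) | (~d & e)))

  (d | c) = 00111111001111110011111100111111
  ~d = 11001100110011001100110011001100
  (~d & e) = 01000100010001000100010001000100
  ((d | c) | (~d & e)) = 01111111011111110111111101111111
  (a | ((d | c) | (~d & e))) = 01111111011111111111111111111111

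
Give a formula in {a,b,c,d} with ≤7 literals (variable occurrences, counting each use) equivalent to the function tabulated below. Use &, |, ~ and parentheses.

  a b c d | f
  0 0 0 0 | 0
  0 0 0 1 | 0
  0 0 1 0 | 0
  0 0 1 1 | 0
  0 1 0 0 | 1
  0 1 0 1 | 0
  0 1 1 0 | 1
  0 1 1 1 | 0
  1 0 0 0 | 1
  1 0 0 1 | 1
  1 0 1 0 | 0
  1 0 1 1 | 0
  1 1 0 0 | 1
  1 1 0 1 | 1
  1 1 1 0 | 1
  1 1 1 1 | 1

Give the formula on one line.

((a | (b & ~d)) & (~a | (b | ~c)))

  ~d = 1010101010101010
  (b & ~d) = 0000101000001010
  (a | (b & ~d)) = 0000101011111111
  ~a = 1111111100000000
  ~c = 1100110011001100
  (b | ~c) = 1100111111001111
  (~a | (b | ~c)) = 1111111111001111
  ((a | (b & ~d)) & (~a | (b | ~c))) = 0000101011001111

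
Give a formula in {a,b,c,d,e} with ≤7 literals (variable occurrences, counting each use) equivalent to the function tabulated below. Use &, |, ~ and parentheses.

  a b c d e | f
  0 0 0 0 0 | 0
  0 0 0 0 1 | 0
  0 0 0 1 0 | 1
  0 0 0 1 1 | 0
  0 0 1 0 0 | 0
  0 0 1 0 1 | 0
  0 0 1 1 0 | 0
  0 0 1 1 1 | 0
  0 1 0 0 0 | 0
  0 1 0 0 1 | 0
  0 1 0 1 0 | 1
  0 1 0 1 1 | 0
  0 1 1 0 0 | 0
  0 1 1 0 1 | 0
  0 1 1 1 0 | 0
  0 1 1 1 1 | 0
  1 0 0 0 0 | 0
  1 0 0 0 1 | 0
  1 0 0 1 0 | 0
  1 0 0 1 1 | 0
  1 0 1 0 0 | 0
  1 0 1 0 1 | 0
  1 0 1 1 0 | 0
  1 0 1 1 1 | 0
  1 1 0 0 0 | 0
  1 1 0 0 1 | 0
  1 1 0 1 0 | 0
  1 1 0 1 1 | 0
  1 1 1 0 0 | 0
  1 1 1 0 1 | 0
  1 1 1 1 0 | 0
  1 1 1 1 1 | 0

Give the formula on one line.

  ~a = 11111111111111110000000000000000
  ~d = 11001100110011001100110011001100
  (~a | ~d) = 11111111111111111100110011001100
  (d & (~a | ~d)) = 00110011001100110000000000000000
  ~c = 11110000111100001111000011110000
  ~e = 10101010101010101010101010101010
  (~c & ~e) = 10100000101000001010000010100000
  ((d & (~a | ~d)) & (~c & ~e)) = 00100000001000000000000000000000

((d & (~a | ~d)) & (~c & ~e))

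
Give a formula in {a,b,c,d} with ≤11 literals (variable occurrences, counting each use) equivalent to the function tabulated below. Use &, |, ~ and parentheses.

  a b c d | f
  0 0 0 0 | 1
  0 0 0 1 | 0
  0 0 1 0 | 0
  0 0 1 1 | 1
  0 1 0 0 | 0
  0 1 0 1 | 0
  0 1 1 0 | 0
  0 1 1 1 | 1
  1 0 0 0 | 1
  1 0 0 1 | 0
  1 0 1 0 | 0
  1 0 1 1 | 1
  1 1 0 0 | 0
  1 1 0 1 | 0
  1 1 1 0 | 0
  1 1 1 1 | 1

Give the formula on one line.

  ~d = 1010101010101010
  (~d | c) = 1011101110111011
  ~b = 1111000011110000
  (~d | a) = 1010101011111111
  (~b & (~d | a)) = 1010000011110000
  (c | (~b & (~d | a))) = 1011001111110011
  ~c = 1100110011001100
  ((c | (~b & (~d | a))) & ~c) = 1000000011000000
  (d | ((c | (~b & (~d | a))) & ~c)) = 1101010111010101
  ((~d | c) & (d | ((c | (~b & (~d | a))) & ~c))) = 1001000110010001

((~d | c) & (d | ((c | (~b & (~d | a))) & ~c)))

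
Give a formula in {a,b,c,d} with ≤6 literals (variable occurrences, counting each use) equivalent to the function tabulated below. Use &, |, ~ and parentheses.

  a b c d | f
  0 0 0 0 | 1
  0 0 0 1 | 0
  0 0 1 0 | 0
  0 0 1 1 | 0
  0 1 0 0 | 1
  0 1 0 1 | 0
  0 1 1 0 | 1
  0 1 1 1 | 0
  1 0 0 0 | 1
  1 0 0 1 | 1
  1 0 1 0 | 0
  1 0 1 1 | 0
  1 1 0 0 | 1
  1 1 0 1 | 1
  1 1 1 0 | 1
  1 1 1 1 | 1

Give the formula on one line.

  (d | c) = 0111011101110111
  (a & (d | c)) = 0000000001110111
  ~d = 1010101010101010
  ((a & (d | c)) | ~d) = 1010101011111111
  ~c = 1100110011001100
  (b | ~c) = 1100111111001111
  (((a & (d | c)) | ~d) & (b | ~c)) = 1000101011001111

(((a & (d | c)) | ~d) & (b | ~c))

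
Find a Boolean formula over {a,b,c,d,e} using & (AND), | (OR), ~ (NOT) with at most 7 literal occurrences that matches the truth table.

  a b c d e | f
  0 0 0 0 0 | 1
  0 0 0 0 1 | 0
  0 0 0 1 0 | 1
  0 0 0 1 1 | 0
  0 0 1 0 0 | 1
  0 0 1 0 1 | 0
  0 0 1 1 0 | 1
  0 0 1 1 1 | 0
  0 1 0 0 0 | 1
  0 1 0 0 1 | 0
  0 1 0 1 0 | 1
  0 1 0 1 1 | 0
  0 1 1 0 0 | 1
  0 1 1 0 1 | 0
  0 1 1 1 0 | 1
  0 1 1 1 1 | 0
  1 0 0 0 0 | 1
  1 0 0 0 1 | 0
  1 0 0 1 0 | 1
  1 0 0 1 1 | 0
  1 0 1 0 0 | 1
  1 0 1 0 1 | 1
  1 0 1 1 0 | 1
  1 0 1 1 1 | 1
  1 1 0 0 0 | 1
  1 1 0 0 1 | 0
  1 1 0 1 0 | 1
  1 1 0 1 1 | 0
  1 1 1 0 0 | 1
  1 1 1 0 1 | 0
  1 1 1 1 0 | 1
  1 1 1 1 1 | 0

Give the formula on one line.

(((b | ~e) | a) & (~e | ((~b & c) & e)))

  ~e = 10101010101010101010101010101010
  (b | ~e) = 10101010111111111010101011111111
  ((b | ~e) | a) = 10101010111111111111111111111111
  ~b = 11111111000000001111111100000000
  (~b & c) = 00001111000000000000111100000000
  ((~b & c) & e) = 00000101000000000000010100000000
  (~e | ((~b & c) & e)) = 10101111101010101010111110101010
  (((b | ~e) | a) & (~e | ((~b & c) & e))) = 10101010101010101010111110101010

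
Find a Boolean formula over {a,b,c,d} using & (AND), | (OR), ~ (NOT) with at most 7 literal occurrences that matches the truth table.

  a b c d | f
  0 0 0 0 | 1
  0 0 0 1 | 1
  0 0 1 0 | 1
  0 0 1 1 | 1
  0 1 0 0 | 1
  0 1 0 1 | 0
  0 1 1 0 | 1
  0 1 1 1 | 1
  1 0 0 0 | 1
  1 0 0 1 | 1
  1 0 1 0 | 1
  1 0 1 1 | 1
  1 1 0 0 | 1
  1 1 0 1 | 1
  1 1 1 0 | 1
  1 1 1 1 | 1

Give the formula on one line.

  ~d = 1010101010101010
  (a | ~d) = 1010101011111111
  (~d | c) = 1011101110111011
  ((a | ~d) | (~d | c)) = 1011101111111111
  ~b = 1111000011110000
  (d & ~b) = 0101000001010000
  (((a | ~d) | (~d | c)) | (d & ~b)) = 1111101111111111

(((a | ~d) | (~d | c)) | (d & ~b))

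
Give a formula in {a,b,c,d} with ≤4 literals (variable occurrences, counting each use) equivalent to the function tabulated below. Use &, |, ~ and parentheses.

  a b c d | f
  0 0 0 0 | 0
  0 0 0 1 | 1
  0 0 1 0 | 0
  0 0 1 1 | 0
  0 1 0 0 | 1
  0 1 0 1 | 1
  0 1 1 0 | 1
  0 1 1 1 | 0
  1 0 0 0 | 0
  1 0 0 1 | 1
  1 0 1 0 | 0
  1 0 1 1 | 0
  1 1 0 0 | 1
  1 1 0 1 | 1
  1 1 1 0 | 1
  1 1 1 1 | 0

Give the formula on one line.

  ~d = 1010101010101010
  ~c = 1100110011001100
  (~d | ~c) = 1110111011101110
  (d | b) = 0101111101011111
  ((~d | ~c) & (d | b)) = 0100111001001110

((~d | ~c) & (d | b))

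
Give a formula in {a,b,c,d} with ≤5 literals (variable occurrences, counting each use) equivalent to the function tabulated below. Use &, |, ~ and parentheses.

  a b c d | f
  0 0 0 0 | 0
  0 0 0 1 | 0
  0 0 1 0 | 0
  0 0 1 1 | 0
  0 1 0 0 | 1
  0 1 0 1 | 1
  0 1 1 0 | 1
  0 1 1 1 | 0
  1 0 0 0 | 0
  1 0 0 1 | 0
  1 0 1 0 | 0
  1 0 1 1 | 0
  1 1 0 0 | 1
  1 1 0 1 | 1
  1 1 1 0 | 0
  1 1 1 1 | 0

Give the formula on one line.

(b & ((~a & ~d) | ~c))

  ~a = 1111111100000000
  ~d = 1010101010101010
  (~a & ~d) = 1010101000000000
  ~c = 1100110011001100
  ((~a & ~d) | ~c) = 1110111011001100
  (b & ((~a & ~d) | ~c)) = 0000111000001100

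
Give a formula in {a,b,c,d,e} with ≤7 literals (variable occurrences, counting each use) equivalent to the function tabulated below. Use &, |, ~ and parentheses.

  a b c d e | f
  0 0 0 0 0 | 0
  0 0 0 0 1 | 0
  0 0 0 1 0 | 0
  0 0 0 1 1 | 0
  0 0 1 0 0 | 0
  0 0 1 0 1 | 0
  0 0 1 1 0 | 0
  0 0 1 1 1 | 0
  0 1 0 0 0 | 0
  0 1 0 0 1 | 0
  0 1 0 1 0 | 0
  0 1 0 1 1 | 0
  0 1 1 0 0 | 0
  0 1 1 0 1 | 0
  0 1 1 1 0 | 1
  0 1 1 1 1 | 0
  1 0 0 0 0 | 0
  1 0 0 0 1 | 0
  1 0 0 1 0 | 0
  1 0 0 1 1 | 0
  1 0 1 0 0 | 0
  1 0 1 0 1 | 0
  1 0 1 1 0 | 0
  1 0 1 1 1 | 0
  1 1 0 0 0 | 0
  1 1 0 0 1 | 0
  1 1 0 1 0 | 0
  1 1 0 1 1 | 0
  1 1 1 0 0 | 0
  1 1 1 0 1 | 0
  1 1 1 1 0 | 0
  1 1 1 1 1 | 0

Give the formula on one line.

((b & (~a & (~c | ~e))) & (d & c))

  ~a = 11111111111111110000000000000000
  ~c = 11110000111100001111000011110000
  ~e = 10101010101010101010101010101010
  (~c | ~e) = 11111010111110101111101011111010
  (~a & (~c | ~e)) = 11111010111110100000000000000000
  (b & (~a & (~c | ~e))) = 00000000111110100000000000000000
  (d & c) = 00000011000000110000001100000011
  ((b & (~a & (~c | ~e))) & (d & c)) = 00000000000000100000000000000000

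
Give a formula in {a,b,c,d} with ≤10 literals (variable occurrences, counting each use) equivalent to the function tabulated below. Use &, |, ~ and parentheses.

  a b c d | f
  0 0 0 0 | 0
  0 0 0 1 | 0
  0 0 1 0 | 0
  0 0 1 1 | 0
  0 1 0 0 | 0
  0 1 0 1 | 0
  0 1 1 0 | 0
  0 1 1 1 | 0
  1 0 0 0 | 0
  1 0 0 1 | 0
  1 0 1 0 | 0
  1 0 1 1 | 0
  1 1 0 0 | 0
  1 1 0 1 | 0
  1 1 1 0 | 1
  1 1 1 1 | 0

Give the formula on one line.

(((((b | ~c) & a) | ~c) & c) & (~a | (~c | ~d)))

  ~c = 1100110011001100
  (b | ~c) = 1100111111001111
  ((b | ~c) & a) = 0000000011001111
  (((b | ~c) & a) | ~c) = 1100110011001111
  ((((b | ~c) & a) | ~c) & c) = 0000000000000011
  ~a = 1111111100000000
  ~d = 1010101010101010
  (~c | ~d) = 1110111011101110
  (~a | (~c | ~d)) = 1111111111101110
  (((((b | ~c) & a) | ~c) & c) & (~a | (~c | ~d))) = 0000000000000010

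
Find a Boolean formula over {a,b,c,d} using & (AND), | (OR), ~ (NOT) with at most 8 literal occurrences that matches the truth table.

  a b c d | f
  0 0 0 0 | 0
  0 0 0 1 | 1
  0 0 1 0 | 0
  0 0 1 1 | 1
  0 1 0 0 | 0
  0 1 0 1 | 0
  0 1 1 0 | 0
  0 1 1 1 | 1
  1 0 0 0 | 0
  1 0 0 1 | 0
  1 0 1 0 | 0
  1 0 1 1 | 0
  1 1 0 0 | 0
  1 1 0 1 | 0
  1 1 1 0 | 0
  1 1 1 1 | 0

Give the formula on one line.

  ~a = 1111111100000000
  (~a & c) = 0011001100000000
  ((~a & c) | a) = 0011001111111111
  ~b = 1111000011110000
  (((~a & c) | a) | ~b) = 1111001111111111
  (d & ~a) = 0101010100000000
  ((((~a & c) | a) | ~b) & (d & ~a)) = 0101000100000000

((((~a & c) | a) | ~b) & (d & ~a))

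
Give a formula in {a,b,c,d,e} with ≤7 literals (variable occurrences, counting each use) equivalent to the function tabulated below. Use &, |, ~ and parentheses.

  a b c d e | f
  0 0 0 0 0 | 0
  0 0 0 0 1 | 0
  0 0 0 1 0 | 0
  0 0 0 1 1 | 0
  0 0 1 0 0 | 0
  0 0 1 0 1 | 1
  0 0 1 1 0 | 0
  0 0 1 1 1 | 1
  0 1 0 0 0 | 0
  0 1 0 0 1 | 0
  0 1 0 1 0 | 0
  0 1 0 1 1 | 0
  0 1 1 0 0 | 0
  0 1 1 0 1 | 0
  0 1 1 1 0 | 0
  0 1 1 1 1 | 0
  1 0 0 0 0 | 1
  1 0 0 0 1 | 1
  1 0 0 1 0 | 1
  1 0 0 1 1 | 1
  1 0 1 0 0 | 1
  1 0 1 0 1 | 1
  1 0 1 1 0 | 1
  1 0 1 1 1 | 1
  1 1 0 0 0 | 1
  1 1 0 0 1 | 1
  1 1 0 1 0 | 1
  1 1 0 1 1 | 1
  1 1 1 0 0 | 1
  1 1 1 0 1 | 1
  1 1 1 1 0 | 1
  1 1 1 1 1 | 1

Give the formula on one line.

(a | (c & (a | (~b & e))))

  ~b = 11111111000000001111111100000000
  (~b & e) = 01010101000000000101010100000000
  (a | (~b & e)) = 01010101000000001111111111111111
  (c & (a | (~b & e))) = 00000101000000000000111100001111
  (a | (c & (a | (~b & e)))) = 00000101000000001111111111111111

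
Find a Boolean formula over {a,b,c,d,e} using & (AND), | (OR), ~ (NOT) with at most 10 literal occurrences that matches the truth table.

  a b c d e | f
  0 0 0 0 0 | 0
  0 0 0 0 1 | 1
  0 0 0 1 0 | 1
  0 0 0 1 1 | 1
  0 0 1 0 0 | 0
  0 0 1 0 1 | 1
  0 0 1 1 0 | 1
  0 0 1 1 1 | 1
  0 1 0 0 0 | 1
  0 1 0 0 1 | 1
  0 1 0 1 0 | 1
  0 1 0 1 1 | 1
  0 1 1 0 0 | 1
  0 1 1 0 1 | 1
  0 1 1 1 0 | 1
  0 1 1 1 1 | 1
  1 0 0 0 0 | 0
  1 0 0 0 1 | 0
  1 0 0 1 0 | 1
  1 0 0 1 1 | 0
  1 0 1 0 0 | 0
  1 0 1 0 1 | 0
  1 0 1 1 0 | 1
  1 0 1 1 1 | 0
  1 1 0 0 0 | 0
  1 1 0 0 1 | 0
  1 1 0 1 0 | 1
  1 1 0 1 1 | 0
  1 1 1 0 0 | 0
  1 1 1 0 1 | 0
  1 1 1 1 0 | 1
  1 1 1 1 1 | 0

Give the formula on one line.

((~a & ((e | b) | d)) | ((~e & d) | (e & (c & ~a))))

  ~a = 11111111111111110000000000000000
  (e | b) = 01010101111111110101010111111111
  ((e | b) | d) = 01110111111111110111011111111111
  (~a & ((e | b) | d)) = 01110111111111110000000000000000
  ~e = 10101010101010101010101010101010
  (~e & d) = 00100010001000100010001000100010
  (c & ~a) = 00001111000011110000000000000000
  (e & (c & ~a)) = 00000101000001010000000000000000
  ((~e & d) | (e & (c & ~a))) = 00100111001001110010001000100010
  ((~a & ((e | b) | d)) | ((~e & d) | (e & (c & ~a)))) = 01110111111111110010001000100010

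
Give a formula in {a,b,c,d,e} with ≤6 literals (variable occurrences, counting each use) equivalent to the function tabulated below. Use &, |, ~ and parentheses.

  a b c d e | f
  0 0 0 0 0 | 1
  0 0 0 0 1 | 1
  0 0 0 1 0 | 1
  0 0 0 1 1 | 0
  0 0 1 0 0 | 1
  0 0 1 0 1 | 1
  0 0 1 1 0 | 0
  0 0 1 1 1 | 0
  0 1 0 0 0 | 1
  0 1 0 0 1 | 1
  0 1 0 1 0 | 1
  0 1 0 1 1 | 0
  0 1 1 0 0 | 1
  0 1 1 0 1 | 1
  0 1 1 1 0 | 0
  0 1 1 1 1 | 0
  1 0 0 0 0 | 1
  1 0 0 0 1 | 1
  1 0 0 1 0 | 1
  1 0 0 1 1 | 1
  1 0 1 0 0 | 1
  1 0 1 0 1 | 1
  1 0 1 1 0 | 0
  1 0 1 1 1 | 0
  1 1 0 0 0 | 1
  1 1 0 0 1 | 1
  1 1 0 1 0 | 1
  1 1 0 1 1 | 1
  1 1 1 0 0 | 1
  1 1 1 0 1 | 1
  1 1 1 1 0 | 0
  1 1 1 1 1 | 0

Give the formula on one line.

(((((~d | ~e) | c) | a) & ~c) | ~d)

  ~d = 11001100110011001100110011001100
  ~e = 10101010101010101010101010101010
  (~d | ~e) = 11101110111011101110111011101110
  ((~d | ~e) | c) = 11101111111011111110111111101111
  (((~d | ~e) | c) | a) = 11101111111011111111111111111111
  ~c = 11110000111100001111000011110000
  ((((~d | ~e) | c) | a) & ~c) = 11100000111000001111000011110000
  (((((~d | ~e) | c) | a) & ~c) | ~d) = 11101100111011001111110011111100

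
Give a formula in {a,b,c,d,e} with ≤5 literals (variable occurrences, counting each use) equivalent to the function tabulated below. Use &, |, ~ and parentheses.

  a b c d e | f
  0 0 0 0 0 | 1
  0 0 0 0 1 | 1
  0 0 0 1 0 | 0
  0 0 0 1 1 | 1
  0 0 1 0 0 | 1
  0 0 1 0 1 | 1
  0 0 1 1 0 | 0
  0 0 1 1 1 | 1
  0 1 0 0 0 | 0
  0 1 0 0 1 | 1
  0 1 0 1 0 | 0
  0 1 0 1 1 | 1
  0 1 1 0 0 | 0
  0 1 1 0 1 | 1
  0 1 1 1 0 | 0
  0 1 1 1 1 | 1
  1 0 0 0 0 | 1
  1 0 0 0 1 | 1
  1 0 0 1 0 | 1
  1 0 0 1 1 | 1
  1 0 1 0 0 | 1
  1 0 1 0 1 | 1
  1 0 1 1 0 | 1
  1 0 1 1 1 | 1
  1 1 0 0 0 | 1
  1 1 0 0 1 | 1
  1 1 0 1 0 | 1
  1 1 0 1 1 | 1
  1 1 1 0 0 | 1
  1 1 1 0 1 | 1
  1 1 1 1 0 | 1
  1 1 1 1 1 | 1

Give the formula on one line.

  ~b = 11111111000000001111111100000000
  ~d = 11001100110011001100110011001100
  (~b & ~d) = 11001100000000001100110000000000
  (a | (~b & ~d)) = 11001100000000001111111111111111
  ((a | (~b & ~d)) | e) = 11011101010101011111111111111111

((a | (~b & ~d)) | e)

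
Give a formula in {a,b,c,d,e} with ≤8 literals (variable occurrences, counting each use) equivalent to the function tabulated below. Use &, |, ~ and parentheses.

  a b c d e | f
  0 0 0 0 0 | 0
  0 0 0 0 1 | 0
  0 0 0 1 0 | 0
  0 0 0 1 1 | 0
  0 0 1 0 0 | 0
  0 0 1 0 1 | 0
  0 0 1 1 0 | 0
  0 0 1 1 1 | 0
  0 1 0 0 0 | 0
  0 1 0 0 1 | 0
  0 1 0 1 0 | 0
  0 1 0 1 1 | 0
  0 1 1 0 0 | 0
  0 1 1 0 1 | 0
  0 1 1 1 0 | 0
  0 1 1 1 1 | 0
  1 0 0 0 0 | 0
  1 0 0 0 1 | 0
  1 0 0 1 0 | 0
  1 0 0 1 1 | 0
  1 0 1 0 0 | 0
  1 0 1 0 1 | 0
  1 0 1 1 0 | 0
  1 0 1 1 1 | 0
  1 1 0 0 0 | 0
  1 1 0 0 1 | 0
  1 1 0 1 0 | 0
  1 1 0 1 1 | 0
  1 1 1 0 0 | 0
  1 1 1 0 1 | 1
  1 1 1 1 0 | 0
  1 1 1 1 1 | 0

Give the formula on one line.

  ~d = 11001100110011001100110011001100
  (b & e) = 00000000010101010000000001010101
  (~d & (b & e)) = 00000000010001000000000001000100
  ~a = 11111111111111110000000000000000
  ~c = 11110000111100001111000011110000
  (~a | ~c) = 11111111111111111111000011110000
  ((~a | ~c) & d) = 00110011001100110011000000110000
  (((~a | ~c) & d) | a) = 00110011001100111111111111111111
  (c & (((~a | ~c) & d) | a)) = 00000011000000110000111100001111
  ((~d & (b & e)) & (c & (((~a | ~c) & d) | a))) = 00000000000000000000000000000100

((~d & (b & e)) & (c & (((~a | ~c) & d) | a)))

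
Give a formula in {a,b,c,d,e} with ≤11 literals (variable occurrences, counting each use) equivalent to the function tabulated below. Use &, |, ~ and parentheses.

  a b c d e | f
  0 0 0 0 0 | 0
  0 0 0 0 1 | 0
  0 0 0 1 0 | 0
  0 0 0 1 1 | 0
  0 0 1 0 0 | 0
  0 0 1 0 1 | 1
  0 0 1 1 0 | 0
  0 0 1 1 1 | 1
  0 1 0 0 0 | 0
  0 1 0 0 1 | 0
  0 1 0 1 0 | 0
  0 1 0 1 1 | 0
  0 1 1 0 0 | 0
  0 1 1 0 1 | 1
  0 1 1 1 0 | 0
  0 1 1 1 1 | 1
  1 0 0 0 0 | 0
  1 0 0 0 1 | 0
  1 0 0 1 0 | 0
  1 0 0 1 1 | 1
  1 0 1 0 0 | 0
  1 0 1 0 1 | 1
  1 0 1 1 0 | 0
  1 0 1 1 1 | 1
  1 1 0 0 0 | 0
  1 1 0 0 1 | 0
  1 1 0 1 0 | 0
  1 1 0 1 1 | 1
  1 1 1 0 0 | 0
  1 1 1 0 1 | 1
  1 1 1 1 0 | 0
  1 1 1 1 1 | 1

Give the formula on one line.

(e & ((((d & a) | (b & c)) | (c & ~a)) | c))

  (d & a) = 00000000000000000011001100110011
  (b & c) = 00000000000011110000000000001111
  ((d & a) | (b & c)) = 00000000000011110011001100111111
  ~a = 11111111111111110000000000000000
  (c & ~a) = 00001111000011110000000000000000
  (((d & a) | (b & c)) | (c & ~a)) = 00001111000011110011001100111111
  ((((d & a) | (b & c)) | (c & ~a)) | c) = 00001111000011110011111100111111
  (e & ((((d & a) | (b & c)) | (c & ~a)) | c)) = 00000101000001010001010100010101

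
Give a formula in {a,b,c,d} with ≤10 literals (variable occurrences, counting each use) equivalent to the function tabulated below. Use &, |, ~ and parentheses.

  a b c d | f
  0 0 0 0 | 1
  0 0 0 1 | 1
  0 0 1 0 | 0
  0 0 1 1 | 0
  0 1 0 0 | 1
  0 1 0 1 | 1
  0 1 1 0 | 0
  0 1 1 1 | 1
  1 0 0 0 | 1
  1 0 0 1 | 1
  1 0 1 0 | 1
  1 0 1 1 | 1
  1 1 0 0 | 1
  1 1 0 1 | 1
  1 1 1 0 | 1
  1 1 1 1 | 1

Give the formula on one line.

  ~c = 1100110011001100
  (a | ~c) = 1100110011111111
  ~b = 1111000011110000
  (~c & ~b) = 1100000011000000
  ((~c & ~b) & d) = 0100000001000000
  (((~c & ~b) & d) | b) = 0100111101001111
  (d & (((~c & ~b) & d) | b)) = 0100010101000101
  ((a | ~c) | (d & (((~c & ~b) & d) | b))) = 1100110111111111

((a | ~c) | (d & (((~c & ~b) & d) | b)))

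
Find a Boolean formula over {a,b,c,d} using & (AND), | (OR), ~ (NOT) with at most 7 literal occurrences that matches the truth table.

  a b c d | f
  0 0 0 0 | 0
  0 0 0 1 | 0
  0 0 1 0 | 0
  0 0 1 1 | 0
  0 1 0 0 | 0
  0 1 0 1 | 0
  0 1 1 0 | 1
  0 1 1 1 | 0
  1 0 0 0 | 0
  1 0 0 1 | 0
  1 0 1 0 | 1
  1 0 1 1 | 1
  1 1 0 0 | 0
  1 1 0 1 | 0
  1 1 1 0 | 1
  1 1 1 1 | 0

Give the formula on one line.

(c & ((a | b) & (~b | ~d)))

  (a | b) = 0000111111111111
  ~b = 1111000011110000
  ~d = 1010101010101010
  (~b | ~d) = 1111101011111010
  ((a | b) & (~b | ~d)) = 0000101011111010
  (c & ((a | b) & (~b | ~d))) = 0000001000110010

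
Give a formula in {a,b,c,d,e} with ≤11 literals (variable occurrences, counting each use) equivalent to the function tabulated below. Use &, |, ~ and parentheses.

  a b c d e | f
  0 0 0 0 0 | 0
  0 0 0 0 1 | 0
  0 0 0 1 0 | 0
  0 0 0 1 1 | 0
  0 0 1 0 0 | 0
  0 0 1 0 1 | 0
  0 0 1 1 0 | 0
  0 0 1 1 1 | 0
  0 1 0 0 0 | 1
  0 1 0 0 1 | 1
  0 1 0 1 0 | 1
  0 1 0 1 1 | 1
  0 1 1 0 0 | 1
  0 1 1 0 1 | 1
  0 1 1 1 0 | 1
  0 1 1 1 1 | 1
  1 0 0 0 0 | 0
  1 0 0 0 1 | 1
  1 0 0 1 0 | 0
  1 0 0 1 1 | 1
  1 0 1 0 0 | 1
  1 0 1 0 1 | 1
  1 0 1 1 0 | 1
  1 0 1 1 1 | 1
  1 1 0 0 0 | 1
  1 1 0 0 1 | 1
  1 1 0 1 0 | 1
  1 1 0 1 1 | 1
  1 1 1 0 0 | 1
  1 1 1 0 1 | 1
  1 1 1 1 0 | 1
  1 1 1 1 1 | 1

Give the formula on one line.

(b | (((e | c) & (a | ~d)) & (a | (c & (b | ~c)))))

  (e | c) = 01011111010111110101111101011111
  ~d = 11001100110011001100110011001100
  (a | ~d) = 11001100110011001111111111111111
  ((e | c) & (a | ~d)) = 01001100010011000101111101011111
  ~c = 11110000111100001111000011110000
  (b | ~c) = 11110000111111111111000011111111
  (c & (b | ~c)) = 00000000000011110000000000001111
  (a | (c & (b | ~c))) = 00000000000011111111111111111111
  (((e | c) & (a | ~d)) & (a | (c & (b | ~c)))) = 00000000000011000101111101011111
  (b | (((e | c) & (a | ~d)) & (a | (c & (b | ~c))))) = 00000000111111110101111111111111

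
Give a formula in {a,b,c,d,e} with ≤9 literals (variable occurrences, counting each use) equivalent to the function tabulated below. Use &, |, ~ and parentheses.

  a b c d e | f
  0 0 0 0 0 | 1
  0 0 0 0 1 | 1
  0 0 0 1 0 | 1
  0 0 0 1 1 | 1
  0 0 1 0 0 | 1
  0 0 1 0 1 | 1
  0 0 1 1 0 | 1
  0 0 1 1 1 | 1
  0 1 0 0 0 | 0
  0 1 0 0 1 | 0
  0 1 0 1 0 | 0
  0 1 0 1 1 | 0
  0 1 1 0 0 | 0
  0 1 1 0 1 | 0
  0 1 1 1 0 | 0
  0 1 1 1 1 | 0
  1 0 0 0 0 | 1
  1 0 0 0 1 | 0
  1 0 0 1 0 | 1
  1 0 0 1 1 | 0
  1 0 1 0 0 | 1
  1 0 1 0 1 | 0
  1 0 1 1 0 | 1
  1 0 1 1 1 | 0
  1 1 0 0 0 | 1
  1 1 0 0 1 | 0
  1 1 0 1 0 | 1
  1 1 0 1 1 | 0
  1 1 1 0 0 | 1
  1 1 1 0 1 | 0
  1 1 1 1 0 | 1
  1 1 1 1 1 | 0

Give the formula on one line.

(((~b | (~e | d)) & (~e | ~a)) & (((~e | d) & a) | ~b))

  ~b = 11111111000000001111111100000000
  ~e = 10101010101010101010101010101010
  (~e | d) = 10111011101110111011101110111011
  (~b | (~e | d)) = 11111111101110111111111110111011
  ~a = 11111111111111110000000000000000
  (~e | ~a) = 11111111111111111010101010101010
  ((~b | (~e | d)) & (~e | ~a)) = 11111111101110111010101010101010
  ((~e | d) & a) = 00000000000000001011101110111011
  (((~e | d) & a) | ~b) = 11111111000000001111111110111011
  (((~b | (~e | d)) & (~e | ~a)) & (((~e | d) & a) | ~b)) = 11111111000000001010101010101010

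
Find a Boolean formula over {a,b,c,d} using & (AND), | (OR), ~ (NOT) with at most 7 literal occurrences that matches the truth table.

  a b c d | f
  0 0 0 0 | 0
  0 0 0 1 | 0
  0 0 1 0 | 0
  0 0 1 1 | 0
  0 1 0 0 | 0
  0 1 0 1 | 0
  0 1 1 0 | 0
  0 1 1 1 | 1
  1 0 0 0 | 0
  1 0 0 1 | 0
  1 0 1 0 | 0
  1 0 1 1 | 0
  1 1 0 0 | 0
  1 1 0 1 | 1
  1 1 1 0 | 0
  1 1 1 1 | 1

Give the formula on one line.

(d & ((a | c) & b))

  (a | c) = 0011001111111111
  ((a | c) & b) = 0000001100001111
  (d & ((a | c) & b)) = 0000000100000101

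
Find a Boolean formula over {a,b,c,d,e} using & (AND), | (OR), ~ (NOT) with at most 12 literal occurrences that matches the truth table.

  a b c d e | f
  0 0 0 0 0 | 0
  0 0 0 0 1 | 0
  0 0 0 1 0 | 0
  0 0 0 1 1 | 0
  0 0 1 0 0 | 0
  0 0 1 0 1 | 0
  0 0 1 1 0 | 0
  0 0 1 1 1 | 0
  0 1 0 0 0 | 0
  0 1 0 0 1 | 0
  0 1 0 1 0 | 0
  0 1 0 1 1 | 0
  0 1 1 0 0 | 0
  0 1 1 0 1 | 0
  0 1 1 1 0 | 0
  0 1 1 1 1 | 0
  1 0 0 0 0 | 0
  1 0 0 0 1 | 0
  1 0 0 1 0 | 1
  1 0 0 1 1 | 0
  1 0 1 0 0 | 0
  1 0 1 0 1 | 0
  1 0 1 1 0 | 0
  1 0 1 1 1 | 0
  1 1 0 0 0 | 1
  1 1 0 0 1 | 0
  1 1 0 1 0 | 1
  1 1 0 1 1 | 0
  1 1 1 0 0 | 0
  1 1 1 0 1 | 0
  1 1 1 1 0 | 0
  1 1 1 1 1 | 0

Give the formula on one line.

  ~c = 11110000111100001111000011110000
  (b | d) = 00110011111111110011001111111111
  (e | (b | d)) = 01110111111111110111011111111111
  (~c & (e | (b | d))) = 01110000111100000111000011110000
  (c | a) = 00001111000011111111111111111111
  ((~c & (e | (b | d))) & (c | a)) = 00000000000000000111000011110000
  (~c & e) = 01010000010100000101000001010000
  (((~c & (e | (b | d))) & (c | a)) | (~c & e)) = 01010000010100000111000011110000
  ~e = 10101010101010101010101010101010
  ((((~c & (e | (b | d))) & (c | a)) | (~c & e)) & ~e) = 00000000000000000010000010100000

((((~c & (e | (b | d))) & (c | a)) | (~c & e)) & ~e)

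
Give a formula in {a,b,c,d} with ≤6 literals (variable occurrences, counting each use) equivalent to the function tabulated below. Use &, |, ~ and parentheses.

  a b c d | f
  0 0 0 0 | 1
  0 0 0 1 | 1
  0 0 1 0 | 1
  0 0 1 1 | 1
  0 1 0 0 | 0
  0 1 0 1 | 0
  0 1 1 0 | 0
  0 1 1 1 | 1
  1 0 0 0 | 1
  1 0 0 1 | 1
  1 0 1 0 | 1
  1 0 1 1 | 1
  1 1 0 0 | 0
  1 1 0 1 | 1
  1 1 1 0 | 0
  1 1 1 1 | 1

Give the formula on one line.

  (a | c) = 0011001111111111
  (d & (a | c)) = 0001000101010101
  ~b = 1111000011110000
  ((d & (a | c)) | ~b) = 1111000111110101

((d & (a | c)) | ~b)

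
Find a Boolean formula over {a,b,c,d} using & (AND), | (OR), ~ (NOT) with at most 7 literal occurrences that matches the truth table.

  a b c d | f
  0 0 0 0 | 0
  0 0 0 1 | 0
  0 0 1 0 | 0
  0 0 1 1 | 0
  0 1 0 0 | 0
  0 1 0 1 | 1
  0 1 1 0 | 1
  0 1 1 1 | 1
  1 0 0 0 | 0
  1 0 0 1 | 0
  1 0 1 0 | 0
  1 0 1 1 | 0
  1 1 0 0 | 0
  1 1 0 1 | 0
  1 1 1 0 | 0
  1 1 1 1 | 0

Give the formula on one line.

((b & (c | d)) & ~a)

  (c | d) = 0111011101110111
  (b & (c | d)) = 0000011100000111
  ~a = 1111111100000000
  ((b & (c | d)) & ~a) = 0000011100000000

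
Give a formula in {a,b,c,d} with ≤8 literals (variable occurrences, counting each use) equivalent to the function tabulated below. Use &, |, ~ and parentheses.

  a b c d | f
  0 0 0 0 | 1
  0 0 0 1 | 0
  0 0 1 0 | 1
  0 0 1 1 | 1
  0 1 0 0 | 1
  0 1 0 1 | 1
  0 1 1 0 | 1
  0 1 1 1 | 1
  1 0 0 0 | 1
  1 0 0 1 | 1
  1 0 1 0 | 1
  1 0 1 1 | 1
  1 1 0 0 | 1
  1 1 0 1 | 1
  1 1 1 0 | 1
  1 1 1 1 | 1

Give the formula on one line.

  (c | a) = 0011001111111111
  ~d = 1010101010101010
  ((c | a) | ~d) = 1011101111111111
  ~c = 1100110011001100
  (~c | b) = 1100111111001111
  (c | b) = 0011111100111111
  ((~c | b) & (c | b)) = 0000111100001111
  (((c | a) | ~d) | ((~c | b) & (c | b))) = 1011111111111111

(((c | a) | ~d) | ((~c | b) & (c | b)))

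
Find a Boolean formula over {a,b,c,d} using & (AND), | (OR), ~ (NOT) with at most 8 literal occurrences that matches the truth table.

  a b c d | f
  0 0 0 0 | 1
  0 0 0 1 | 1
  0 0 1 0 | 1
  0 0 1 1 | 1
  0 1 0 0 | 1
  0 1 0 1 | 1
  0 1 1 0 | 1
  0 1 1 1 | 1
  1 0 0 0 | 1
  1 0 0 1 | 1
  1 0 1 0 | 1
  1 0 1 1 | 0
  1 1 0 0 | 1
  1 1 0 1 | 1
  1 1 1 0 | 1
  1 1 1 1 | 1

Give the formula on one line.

  ~c = 1100110011001100
  (d & ~c) = 0100010001000100
  ~a = 1111111100000000
  (b | ~a) = 1111111100001111
  (d & (b | ~a)) = 0101010100000101
  ((d & ~c) | (d & (b | ~a))) = 0101010101000101
  ~d = 1010101010101010
  (((d & ~c) | (d & (b | ~a))) | ~d) = 1111111111101111

(((d & ~c) | (d & (b | ~a))) | ~d)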